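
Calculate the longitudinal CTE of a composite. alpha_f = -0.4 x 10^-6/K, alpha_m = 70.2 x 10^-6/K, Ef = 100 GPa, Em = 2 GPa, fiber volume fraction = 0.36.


E1 = Ef*Vf + Em*(1-Vf) = 37.28
alpha_1 = (alpha_f*Ef*Vf + alpha_m*Em*(1-Vf))/E1 = 2.02 x 10^-6/K

2.02 x 10^-6/K


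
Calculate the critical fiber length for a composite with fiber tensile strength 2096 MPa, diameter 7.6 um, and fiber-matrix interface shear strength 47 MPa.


Lc = sigma_f * d / (2 * tau_i) = 2096 * 7.6 / (2 * 47) = 169.5 um

169.5 um


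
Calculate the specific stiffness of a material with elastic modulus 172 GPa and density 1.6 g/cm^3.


Specific stiffness = E/rho = 172/1.6 = 107.5 GPa/(g/cm^3)

107.5 GPa/(g/cm^3)


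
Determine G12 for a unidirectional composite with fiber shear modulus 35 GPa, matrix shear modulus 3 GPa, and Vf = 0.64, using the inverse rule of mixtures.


1/G12 = Vf/Gf + (1-Vf)/Gm = 0.64/35 + 0.36/3
G12 = 7.23 GPa

7.23 GPa


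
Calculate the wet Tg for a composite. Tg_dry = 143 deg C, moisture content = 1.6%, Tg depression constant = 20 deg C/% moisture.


Tg_wet = Tg_dry - k*moisture = 143 - 20*1.6 = 111.0 deg C

111.0 deg C


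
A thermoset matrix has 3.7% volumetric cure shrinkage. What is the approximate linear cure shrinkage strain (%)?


Linear shrinkage ≈ vol_shrink/3 = 3.7/3 = 1.233%

1.233%


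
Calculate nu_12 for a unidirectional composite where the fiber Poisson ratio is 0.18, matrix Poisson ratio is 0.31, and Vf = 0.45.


nu_12 = nu_f*Vf + nu_m*(1-Vf) = 0.18*0.45 + 0.31*0.55 = 0.2515

0.2515


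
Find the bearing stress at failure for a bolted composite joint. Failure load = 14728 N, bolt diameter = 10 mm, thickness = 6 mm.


sigma_br = F/(d*h) = 14728/(10*6) = 245.5 MPa

245.5 MPa


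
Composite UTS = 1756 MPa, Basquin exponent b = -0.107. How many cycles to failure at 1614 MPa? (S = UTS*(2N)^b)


N = 0.5 * (S/UTS)^(1/b) = 0.5 * (1614/1756)^(1/-0.107) = 1.0996 cycles

1.0996 cycles


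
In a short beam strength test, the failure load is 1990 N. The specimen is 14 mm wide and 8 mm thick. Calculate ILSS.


ILSS = 3F/(4bh) = 3*1990/(4*14*8) = 13.33 MPa

13.33 MPa


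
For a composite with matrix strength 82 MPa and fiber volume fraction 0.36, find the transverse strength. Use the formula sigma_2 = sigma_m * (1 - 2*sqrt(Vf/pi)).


factor = 1 - 2*sqrt(0.36/pi) = 0.323
sigma_2 = 82 * 0.323 = 26.48 MPa

26.48 MPa


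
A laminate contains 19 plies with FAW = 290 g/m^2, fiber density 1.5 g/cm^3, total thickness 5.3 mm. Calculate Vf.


Vf = n * FAW / (rho_f * h * 1000) = 19 * 290 / (1.5 * 5.3 * 1000) = 0.6931

0.6931


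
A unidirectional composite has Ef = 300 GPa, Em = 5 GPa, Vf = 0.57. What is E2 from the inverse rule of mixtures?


1/E2 = Vf/Ef + (1-Vf)/Em = 0.57/300 + 0.43/5
E2 = 11.38 GPa

11.38 GPa


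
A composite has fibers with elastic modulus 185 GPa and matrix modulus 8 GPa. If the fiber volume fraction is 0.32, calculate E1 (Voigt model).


E1 = Ef*Vf + Em*(1-Vf) = 185*0.32 + 8*0.68 = 64.64 GPa

64.64 GPa


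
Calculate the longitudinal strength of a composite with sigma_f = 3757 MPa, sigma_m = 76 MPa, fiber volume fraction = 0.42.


sigma_1 = sigma_f*Vf + sigma_m*(1-Vf) = 3757*0.42 + 76*0.58 = 1622.0 MPa

1622.0 MPa


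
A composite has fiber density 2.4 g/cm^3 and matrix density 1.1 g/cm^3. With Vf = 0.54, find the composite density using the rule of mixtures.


rho_c = rho_f*Vf + rho_m*(1-Vf) = 2.4*0.54 + 1.1*0.46 = 1.802 g/cm^3

1.802 g/cm^3


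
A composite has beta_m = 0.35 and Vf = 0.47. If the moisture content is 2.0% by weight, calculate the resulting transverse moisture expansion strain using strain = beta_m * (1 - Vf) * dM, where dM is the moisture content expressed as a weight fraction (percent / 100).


dM = 2.0/100 = 0.02
strain = beta_m * (1-Vf) * dM = 0.35 * 0.53 * 0.02 = 0.00371

0.00371


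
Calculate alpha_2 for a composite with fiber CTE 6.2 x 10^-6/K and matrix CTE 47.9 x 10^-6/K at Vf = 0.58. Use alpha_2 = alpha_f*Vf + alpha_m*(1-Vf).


alpha_2 = alpha_f*Vf + alpha_m*(1-Vf) = 6.2*0.58 + 47.9*0.42 = 23.7 x 10^-6/K

23.7 x 10^-6/K


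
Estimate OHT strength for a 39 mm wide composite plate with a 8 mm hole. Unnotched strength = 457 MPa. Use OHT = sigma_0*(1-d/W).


OHT = sigma_0*(1-d/W) = 457*(1-8/39) = 363.3 MPa

363.3 MPa


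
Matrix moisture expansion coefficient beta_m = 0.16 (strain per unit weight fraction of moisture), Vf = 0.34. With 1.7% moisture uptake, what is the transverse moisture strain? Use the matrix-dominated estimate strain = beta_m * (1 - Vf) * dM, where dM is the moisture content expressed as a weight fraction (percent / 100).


dM = 1.7/100 = 0.017
strain = beta_m * (1-Vf) * dM = 0.16 * 0.66 * 0.017 = 0.0017952

0.0017952


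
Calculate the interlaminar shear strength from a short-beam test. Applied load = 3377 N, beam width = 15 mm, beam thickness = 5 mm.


ILSS = 3F/(4bh) = 3*3377/(4*15*5) = 33.77 MPa

33.77 MPa


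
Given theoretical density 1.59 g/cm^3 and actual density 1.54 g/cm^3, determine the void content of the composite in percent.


Void% = (rho_theo - rho_actual)/rho_theo * 100 = (1.59 - 1.54)/1.59 * 100 = 3.14%

3.14%


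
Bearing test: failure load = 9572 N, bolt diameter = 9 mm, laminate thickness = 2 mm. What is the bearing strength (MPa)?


sigma_br = F/(d*h) = 9572/(9*2) = 531.8 MPa

531.8 MPa


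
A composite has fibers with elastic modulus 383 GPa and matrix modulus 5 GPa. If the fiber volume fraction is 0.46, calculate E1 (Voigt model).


E1 = Ef*Vf + Em*(1-Vf) = 383*0.46 + 5*0.54 = 178.88 GPa

178.88 GPa


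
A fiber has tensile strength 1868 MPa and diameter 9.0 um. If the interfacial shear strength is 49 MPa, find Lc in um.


Lc = sigma_f * d / (2 * tau_i) = 1868 * 9.0 / (2 * 49) = 171.6 um

171.6 um


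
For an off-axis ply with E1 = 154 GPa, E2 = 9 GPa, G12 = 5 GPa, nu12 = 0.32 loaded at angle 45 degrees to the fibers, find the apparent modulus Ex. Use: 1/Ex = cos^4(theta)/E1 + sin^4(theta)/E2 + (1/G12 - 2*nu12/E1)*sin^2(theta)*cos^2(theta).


cos^4(45) = 0.25, sin^4(45) = 0.25, sin^2(45)*cos^2(45) = 0.25
1/G12 - 2*nu12/E1 = 1/5 - 2*0.32/154 = 0.195844 GPa^-1
1/Ex = 0.25/154 + 0.25/9 + 0.195844*0.25 = 0.0783622 GPa^-1
Ex = 12.76 GPa

12.76 GPa


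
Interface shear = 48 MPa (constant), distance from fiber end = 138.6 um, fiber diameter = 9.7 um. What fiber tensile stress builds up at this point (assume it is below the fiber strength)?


Force balance: sigma_f * (pi*d^2/4) = tau * (pi*d) * x  ->  sigma_f = 4 * tau * x / d
sigma_f = 4 * 48 * 138.6 / 9.7 = 2743.4 MPa

2743.4 MPa


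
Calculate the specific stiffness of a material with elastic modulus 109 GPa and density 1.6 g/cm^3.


Specific stiffness = E/rho = 109/1.6 = 68.1 GPa/(g/cm^3)

68.1 GPa/(g/cm^3)


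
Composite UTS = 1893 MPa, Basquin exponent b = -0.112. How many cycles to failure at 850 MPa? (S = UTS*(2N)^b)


N = 0.5 * (S/UTS)^(1/b) = 0.5 * (850/1893)^(1/-0.112) = 636.3810 cycles

636.3810 cycles


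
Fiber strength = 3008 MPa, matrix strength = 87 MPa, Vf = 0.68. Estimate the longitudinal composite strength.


sigma_1 = sigma_f*Vf + sigma_m*(1-Vf) = 3008*0.68 + 87*0.32 = 2073.3 MPa

2073.3 MPa


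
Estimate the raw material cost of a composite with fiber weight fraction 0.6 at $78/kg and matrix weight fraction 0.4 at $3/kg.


Cost = cost_f*Wf + cost_m*Wm = 78*0.6 + 3*0.4 = $48.0/kg

$48.0/kg


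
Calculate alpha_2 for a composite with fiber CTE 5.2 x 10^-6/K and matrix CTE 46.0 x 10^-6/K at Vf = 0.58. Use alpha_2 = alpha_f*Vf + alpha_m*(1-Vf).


alpha_2 = alpha_f*Vf + alpha_m*(1-Vf) = 5.2*0.58 + 46.0*0.42 = 22.3 x 10^-6/K

22.3 x 10^-6/K


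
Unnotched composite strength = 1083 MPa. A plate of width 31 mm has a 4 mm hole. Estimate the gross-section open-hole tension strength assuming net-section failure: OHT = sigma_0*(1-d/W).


OHT = sigma_0*(1-d/W) = 1083*(1-4/31) = 943.3 MPa

943.3 MPa


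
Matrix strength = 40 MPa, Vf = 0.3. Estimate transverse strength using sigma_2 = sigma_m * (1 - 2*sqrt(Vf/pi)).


factor = 1 - 2*sqrt(0.3/pi) = 0.382
sigma_2 = 40 * 0.382 = 15.28 MPa

15.28 MPa


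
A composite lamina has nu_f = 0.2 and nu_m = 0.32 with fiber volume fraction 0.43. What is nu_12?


nu_12 = nu_f*Vf + nu_m*(1-Vf) = 0.2*0.43 + 0.32*0.57 = 0.2684

0.2684


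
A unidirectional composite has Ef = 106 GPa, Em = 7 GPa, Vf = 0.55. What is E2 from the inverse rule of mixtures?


1/E2 = Vf/Ef + (1-Vf)/Em = 0.55/106 + 0.45/7
E2 = 14.39 GPa

14.39 GPa


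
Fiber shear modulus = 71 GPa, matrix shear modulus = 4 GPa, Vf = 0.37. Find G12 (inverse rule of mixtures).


1/G12 = Vf/Gf + (1-Vf)/Gm = 0.37/71 + 0.63/4
G12 = 6.15 GPa

6.15 GPa


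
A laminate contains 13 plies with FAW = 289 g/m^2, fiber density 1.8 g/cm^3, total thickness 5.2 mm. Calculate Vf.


Vf = n * FAW / (rho_f * h * 1000) = 13 * 289 / (1.8 * 5.2 * 1000) = 0.4014

0.4014


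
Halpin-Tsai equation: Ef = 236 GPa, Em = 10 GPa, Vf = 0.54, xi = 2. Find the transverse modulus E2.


eta = (Ef/Em - 1)/(Ef/Em + xi) = (23.6 - 1)/(23.6 + 2) = 0.8828
E2 = Em*(1+xi*eta*Vf)/(1-eta*Vf) = 37.33 GPa

37.33 GPa


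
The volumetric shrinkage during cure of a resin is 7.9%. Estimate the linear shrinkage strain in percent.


Linear shrinkage ≈ vol_shrink/3 = 7.9/3 = 2.633%

2.633%


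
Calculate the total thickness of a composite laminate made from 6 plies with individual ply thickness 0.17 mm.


h = n * t_ply = 6 * 0.17 = 1.02 mm

1.02 mm


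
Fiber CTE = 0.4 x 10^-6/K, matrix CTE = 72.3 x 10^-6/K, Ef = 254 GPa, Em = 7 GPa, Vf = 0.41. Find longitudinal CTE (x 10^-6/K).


E1 = Ef*Vf + Em*(1-Vf) = 108.27
alpha_1 = (alpha_f*Ef*Vf + alpha_m*Em*(1-Vf))/E1 = 3.14 x 10^-6/K

3.14 x 10^-6/K


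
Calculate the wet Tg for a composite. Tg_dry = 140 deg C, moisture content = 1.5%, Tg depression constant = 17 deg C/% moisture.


Tg_wet = Tg_dry - k*moisture = 140 - 17*1.5 = 114.5 deg C

114.5 deg C


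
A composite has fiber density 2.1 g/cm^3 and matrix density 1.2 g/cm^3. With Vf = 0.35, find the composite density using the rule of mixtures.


rho_c = rho_f*Vf + rho_m*(1-Vf) = 2.1*0.35 + 1.2*0.65 = 1.515 g/cm^3

1.515 g/cm^3


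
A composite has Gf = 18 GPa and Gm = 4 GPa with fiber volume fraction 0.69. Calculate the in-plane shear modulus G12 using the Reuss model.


1/G12 = Vf/Gf + (1-Vf)/Gm = 0.69/18 + 0.31/4
G12 = 8.63 GPa

8.63 GPa


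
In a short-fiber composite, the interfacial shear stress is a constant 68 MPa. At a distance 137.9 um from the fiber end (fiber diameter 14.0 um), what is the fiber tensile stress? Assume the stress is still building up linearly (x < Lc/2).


Force balance: sigma_f * (pi*d^2/4) = tau * (pi*d) * x  ->  sigma_f = 4 * tau * x / d
sigma_f = 4 * 68 * 137.9 / 14.0 = 2679.2 MPa

2679.2 MPa


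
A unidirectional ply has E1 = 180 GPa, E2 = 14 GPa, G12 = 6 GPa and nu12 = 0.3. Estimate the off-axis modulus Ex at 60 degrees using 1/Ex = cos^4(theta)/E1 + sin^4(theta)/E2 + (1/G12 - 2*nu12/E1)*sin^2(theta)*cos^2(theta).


cos^4(60) = 0.0625, sin^4(60) = 0.5625, sin^2(60)*cos^2(60) = 0.1875
1/G12 - 2*nu12/E1 = 1/6 - 2*0.3/180 = 0.163333 GPa^-1
1/Ex = 0.0625/180 + 0.5625/14 + 0.163333*0.1875 = 0.0711508 GPa^-1
Ex = 14.05 GPa

14.05 GPa


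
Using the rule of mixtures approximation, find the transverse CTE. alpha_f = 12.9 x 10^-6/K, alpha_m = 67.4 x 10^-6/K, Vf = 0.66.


alpha_2 = alpha_f*Vf + alpha_m*(1-Vf) = 12.9*0.66 + 67.4*0.34 = 31.4 x 10^-6/K

31.4 x 10^-6/K


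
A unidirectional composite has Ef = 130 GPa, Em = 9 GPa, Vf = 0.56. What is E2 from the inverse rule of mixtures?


1/E2 = Vf/Ef + (1-Vf)/Em = 0.56/130 + 0.44/9
E2 = 18.8 GPa

18.8 GPa


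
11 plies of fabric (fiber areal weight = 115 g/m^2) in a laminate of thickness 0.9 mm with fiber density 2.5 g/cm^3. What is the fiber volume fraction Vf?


Vf = n * FAW / (rho_f * h * 1000) = 11 * 115 / (2.5 * 0.9 * 1000) = 0.5622

0.5622


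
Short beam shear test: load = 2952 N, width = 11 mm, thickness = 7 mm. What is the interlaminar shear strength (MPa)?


ILSS = 3F/(4bh) = 3*2952/(4*11*7) = 28.75 MPa

28.75 MPa


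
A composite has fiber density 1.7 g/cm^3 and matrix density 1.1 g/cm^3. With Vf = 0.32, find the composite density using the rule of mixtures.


rho_c = rho_f*Vf + rho_m*(1-Vf) = 1.7*0.32 + 1.1*0.68 = 1.292 g/cm^3

1.292 g/cm^3


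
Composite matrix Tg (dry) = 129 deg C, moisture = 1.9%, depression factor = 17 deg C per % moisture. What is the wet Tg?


Tg_wet = Tg_dry - k*moisture = 129 - 17*1.9 = 96.7 deg C

96.7 deg C


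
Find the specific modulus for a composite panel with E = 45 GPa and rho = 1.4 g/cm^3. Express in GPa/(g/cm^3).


Specific stiffness = E/rho = 45/1.4 = 32.1 GPa/(g/cm^3)

32.1 GPa/(g/cm^3)


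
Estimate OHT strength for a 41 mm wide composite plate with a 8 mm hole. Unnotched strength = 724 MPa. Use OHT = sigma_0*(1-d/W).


OHT = sigma_0*(1-d/W) = 724*(1-8/41) = 582.7 MPa

582.7 MPa


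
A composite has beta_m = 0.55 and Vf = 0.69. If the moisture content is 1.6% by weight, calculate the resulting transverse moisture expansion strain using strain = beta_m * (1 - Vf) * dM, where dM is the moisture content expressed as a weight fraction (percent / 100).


dM = 1.6/100 = 0.016
strain = beta_m * (1-Vf) * dM = 0.55 * 0.31 * 0.016 = 0.002728

0.002728


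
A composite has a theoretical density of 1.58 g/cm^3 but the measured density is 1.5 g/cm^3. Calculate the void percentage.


Void% = (rho_theo - rho_actual)/rho_theo * 100 = (1.58 - 1.5)/1.58 * 100 = 5.06%

5.06%


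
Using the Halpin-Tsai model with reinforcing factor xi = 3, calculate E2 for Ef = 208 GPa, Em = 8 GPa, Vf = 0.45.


eta = (Ef/Em - 1)/(Ef/Em + xi) = (26.0 - 1)/(26.0 + 3) = 0.8621
E2 = Em*(1+xi*eta*Vf)/(1-eta*Vf) = 28.28 GPa

28.28 GPa


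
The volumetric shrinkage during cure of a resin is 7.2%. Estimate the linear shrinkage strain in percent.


Linear shrinkage ≈ vol_shrink/3 = 7.2/3 = 2.4%

2.4%


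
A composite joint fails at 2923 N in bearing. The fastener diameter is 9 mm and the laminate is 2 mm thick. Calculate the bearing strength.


sigma_br = F/(d*h) = 2923/(9*2) = 162.4 MPa

162.4 MPa


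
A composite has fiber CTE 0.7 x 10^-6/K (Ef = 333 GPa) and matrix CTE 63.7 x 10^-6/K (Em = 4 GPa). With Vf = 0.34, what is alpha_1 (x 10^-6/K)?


E1 = Ef*Vf + Em*(1-Vf) = 115.86
alpha_1 = (alpha_f*Ef*Vf + alpha_m*Em*(1-Vf))/E1 = 2.14 x 10^-6/K

2.14 x 10^-6/K


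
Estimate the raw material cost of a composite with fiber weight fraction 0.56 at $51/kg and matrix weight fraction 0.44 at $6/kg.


Cost = cost_f*Wf + cost_m*Wm = 51*0.56 + 6*0.44 = $31.2/kg

$31.2/kg


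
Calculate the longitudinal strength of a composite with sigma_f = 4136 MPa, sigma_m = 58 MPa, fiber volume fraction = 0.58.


sigma_1 = sigma_f*Vf + sigma_m*(1-Vf) = 4136*0.58 + 58*0.42 = 2423.2 MPa

2423.2 MPa


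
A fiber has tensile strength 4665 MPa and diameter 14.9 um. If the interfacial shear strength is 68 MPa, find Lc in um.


Lc = sigma_f * d / (2 * tau_i) = 4665 * 14.9 / (2 * 68) = 511.1 um

511.1 um


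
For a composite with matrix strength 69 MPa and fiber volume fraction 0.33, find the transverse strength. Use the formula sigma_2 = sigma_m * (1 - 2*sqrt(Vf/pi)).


factor = 1 - 2*sqrt(0.33/pi) = 0.3518
sigma_2 = 69 * 0.3518 = 24.27 MPa

24.27 MPa


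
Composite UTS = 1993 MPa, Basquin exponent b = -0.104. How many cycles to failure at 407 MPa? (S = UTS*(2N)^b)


N = 0.5 * (S/UTS)^(1/b) = 0.5 * (407/1993)^(1/-0.104) = 2.1515e+06 cycles

2.1515e+06 cycles


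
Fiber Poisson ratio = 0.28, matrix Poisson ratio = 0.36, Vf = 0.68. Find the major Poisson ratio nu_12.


nu_12 = nu_f*Vf + nu_m*(1-Vf) = 0.28*0.68 + 0.36*0.32 = 0.3056

0.3056


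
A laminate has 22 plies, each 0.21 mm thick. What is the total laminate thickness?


h = n * t_ply = 22 * 0.21 = 4.62 mm

4.62 mm


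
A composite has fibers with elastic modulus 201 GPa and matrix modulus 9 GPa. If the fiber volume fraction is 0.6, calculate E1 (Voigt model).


E1 = Ef*Vf + Em*(1-Vf) = 201*0.6 + 9*0.4 = 124.2 GPa

124.2 GPa


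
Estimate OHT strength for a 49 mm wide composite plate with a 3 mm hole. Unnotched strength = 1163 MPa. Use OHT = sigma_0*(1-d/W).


OHT = sigma_0*(1-d/W) = 1163*(1-3/49) = 1091.8 MPa

1091.8 MPa


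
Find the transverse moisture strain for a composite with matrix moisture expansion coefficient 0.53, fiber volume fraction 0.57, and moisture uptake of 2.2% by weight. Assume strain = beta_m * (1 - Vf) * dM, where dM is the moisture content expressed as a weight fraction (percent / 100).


dM = 2.2/100 = 0.022
strain = beta_m * (1-Vf) * dM = 0.53 * 0.43 * 0.022 = 0.0050138

0.0050138


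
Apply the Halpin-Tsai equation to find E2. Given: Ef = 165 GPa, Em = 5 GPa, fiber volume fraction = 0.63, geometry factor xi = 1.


eta = (Ef/Em - 1)/(Ef/Em + xi) = (33.0 - 1)/(33.0 + 1) = 0.9412
E2 = Em*(1+xi*eta*Vf)/(1-eta*Vf) = 19.57 GPa

19.57 GPa


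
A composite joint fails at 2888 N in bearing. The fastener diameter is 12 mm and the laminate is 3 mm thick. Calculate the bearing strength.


sigma_br = F/(d*h) = 2888/(12*3) = 80.2 MPa

80.2 MPa


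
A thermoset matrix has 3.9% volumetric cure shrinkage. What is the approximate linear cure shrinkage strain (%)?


Linear shrinkage ≈ vol_shrink/3 = 3.9/3 = 1.3%

1.3%


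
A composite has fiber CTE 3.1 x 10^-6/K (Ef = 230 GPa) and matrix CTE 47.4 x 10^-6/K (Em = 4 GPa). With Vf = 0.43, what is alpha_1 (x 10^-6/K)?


E1 = Ef*Vf + Em*(1-Vf) = 101.18
alpha_1 = (alpha_f*Ef*Vf + alpha_m*Em*(1-Vf))/E1 = 4.1 x 10^-6/K

4.1 x 10^-6/K


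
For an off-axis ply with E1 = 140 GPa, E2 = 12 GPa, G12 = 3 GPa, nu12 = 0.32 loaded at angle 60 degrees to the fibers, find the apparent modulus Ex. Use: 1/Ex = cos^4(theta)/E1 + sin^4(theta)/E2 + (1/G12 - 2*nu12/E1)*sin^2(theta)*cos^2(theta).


cos^4(60) = 0.0625, sin^4(60) = 0.5625, sin^2(60)*cos^2(60) = 0.1875
1/G12 - 2*nu12/E1 = 1/3 - 2*0.32/140 = 0.328762 GPa^-1
1/Ex = 0.0625/140 + 0.5625/12 + 0.328762*0.1875 = 0.1089643 GPa^-1
Ex = 9.18 GPa

9.18 GPa


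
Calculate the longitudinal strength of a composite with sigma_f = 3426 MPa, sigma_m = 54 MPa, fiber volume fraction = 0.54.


sigma_1 = sigma_f*Vf + sigma_m*(1-Vf) = 3426*0.54 + 54*0.46 = 1874.9 MPa

1874.9 MPa


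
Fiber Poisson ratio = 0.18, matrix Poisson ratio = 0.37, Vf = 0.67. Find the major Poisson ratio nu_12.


nu_12 = nu_f*Vf + nu_m*(1-Vf) = 0.18*0.67 + 0.37*0.33 = 0.2427

0.2427


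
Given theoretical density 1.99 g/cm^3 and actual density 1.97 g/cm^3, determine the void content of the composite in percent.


Void% = (rho_theo - rho_actual)/rho_theo * 100 = (1.99 - 1.97)/1.99 * 100 = 1.01%

1.01%


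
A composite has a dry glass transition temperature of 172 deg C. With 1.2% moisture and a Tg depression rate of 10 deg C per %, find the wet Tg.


Tg_wet = Tg_dry - k*moisture = 172 - 10*1.2 = 160.0 deg C

160.0 deg C


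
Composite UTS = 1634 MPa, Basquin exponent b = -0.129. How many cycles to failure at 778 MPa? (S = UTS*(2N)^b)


N = 0.5 * (S/UTS)^(1/b) = 0.5 * (778/1634)^(1/-0.129) = 157.4730 cycles

157.4730 cycles


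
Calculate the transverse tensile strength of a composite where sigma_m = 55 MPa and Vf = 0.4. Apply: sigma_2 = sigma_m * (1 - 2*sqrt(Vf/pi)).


factor = 1 - 2*sqrt(0.4/pi) = 0.2864
sigma_2 = 55 * 0.2864 = 15.75 MPa

15.75 MPa


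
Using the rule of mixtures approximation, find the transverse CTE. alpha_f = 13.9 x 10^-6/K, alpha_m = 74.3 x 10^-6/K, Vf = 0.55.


alpha_2 = alpha_f*Vf + alpha_m*(1-Vf) = 13.9*0.55 + 74.3*0.45 = 41.1 x 10^-6/K

41.1 x 10^-6/K


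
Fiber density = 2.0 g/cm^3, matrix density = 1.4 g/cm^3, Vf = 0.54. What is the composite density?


rho_c = rho_f*Vf + rho_m*(1-Vf) = 2.0*0.54 + 1.4*0.46 = 1.724 g/cm^3

1.724 g/cm^3


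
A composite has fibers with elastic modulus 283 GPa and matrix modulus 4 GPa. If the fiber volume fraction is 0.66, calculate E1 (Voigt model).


E1 = Ef*Vf + Em*(1-Vf) = 283*0.66 + 4*0.34 = 188.14 GPa

188.14 GPa


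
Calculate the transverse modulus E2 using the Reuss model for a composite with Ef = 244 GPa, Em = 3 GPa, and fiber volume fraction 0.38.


1/E2 = Vf/Ef + (1-Vf)/Em = 0.38/244 + 0.62/3
E2 = 4.8 GPa

4.8 GPa


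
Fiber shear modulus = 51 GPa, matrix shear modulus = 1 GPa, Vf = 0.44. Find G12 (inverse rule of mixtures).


1/G12 = Vf/Gf + (1-Vf)/Gm = 0.44/51 + 0.56/1
G12 = 1.76 GPa

1.76 GPa


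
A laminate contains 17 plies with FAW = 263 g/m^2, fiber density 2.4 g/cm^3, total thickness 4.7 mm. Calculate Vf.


Vf = n * FAW / (rho_f * h * 1000) = 17 * 263 / (2.4 * 4.7 * 1000) = 0.3964

0.3964


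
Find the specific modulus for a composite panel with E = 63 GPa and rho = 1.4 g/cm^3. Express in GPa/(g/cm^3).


Specific stiffness = E/rho = 63/1.4 = 45.0 GPa/(g/cm^3)

45.0 GPa/(g/cm^3)


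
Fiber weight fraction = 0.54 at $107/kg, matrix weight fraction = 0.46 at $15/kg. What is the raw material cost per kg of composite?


Cost = cost_f*Wf + cost_m*Wm = 107*0.54 + 15*0.46 = $64.68/kg

$64.68/kg


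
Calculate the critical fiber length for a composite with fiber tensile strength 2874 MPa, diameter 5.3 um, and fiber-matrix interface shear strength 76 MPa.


Lc = sigma_f * d / (2 * tau_i) = 2874 * 5.3 / (2 * 76) = 100.2 um

100.2 um


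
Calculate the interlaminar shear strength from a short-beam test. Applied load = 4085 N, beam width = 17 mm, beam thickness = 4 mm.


ILSS = 3F/(4bh) = 3*4085/(4*17*4) = 45.06 MPa

45.06 MPa


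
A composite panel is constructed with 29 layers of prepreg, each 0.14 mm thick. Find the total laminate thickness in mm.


h = n * t_ply = 29 * 0.14 = 4.06 mm

4.06 mm


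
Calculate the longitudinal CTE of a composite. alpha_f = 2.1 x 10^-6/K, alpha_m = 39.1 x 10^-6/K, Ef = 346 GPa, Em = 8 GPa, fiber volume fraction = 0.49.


E1 = Ef*Vf + Em*(1-Vf) = 173.62
alpha_1 = (alpha_f*Ef*Vf + alpha_m*Em*(1-Vf))/E1 = 2.97 x 10^-6/K

2.97 x 10^-6/K


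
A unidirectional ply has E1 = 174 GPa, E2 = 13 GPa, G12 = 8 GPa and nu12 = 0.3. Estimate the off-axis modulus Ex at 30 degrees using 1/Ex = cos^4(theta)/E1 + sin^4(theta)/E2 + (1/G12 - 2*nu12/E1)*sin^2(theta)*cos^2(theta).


cos^4(30) = 0.5625, sin^4(30) = 0.0625, sin^2(30)*cos^2(30) = 0.1875
1/G12 - 2*nu12/E1 = 1/8 - 2*0.3/174 = 0.121552 GPa^-1
1/Ex = 0.5625/174 + 0.0625/13 + 0.121552*0.1875 = 0.0308314 GPa^-1
Ex = 32.43 GPa

32.43 GPa


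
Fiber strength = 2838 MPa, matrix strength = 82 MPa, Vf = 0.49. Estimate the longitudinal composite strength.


sigma_1 = sigma_f*Vf + sigma_m*(1-Vf) = 2838*0.49 + 82*0.51 = 1432.4 MPa

1432.4 MPa


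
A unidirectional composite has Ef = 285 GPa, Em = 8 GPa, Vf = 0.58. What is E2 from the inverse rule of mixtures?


1/E2 = Vf/Ef + (1-Vf)/Em = 0.58/285 + 0.42/8
E2 = 18.34 GPa

18.34 GPa


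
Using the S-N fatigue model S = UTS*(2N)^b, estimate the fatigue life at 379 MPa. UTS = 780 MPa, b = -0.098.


N = 0.5 * (S/UTS)^(1/b) = 0.5 * (379/780)^(1/-0.098) = 789.7587 cycles

789.7587 cycles


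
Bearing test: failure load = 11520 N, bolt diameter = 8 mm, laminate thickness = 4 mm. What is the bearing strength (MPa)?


sigma_br = F/(d*h) = 11520/(8*4) = 360.0 MPa

360.0 MPa


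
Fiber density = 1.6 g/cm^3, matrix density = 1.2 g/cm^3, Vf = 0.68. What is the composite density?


rho_c = rho_f*Vf + rho_m*(1-Vf) = 1.6*0.68 + 1.2*0.32 = 1.472 g/cm^3

1.472 g/cm^3


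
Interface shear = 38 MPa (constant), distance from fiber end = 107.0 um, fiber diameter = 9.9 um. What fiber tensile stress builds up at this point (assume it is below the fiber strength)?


Force balance: sigma_f * (pi*d^2/4) = tau * (pi*d) * x  ->  sigma_f = 4 * tau * x / d
sigma_f = 4 * 38 * 107.0 / 9.9 = 1642.8 MPa

1642.8 MPa


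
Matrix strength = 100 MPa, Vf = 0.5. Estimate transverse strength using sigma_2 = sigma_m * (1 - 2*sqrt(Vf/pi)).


factor = 1 - 2*sqrt(0.5/pi) = 0.2021
sigma_2 = 100 * 0.2021 = 20.21 MPa

20.21 MPa


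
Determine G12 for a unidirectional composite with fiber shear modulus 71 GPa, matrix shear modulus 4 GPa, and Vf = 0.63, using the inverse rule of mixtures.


1/G12 = Vf/Gf + (1-Vf)/Gm = 0.63/71 + 0.37/4
G12 = 9.86 GPa

9.86 GPa


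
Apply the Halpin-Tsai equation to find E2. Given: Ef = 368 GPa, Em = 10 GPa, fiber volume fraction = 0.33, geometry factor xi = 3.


eta = (Ef/Em - 1)/(Ef/Em + xi) = (36.8 - 1)/(36.8 + 3) = 0.8995
E2 = Em*(1+xi*eta*Vf)/(1-eta*Vf) = 26.89 GPa

26.89 GPa


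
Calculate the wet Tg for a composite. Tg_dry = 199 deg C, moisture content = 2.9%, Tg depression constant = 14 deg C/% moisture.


Tg_wet = Tg_dry - k*moisture = 199 - 14*2.9 = 158.4 deg C

158.4 deg C


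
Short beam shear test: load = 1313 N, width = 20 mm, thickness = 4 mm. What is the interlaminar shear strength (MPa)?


ILSS = 3F/(4bh) = 3*1313/(4*20*4) = 12.31 MPa

12.31 MPa


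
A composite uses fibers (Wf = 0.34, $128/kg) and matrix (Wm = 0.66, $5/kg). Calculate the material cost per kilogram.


Cost = cost_f*Wf + cost_m*Wm = 128*0.34 + 5*0.66 = $46.82/kg

$46.82/kg


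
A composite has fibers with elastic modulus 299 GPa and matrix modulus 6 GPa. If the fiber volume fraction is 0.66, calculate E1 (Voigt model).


E1 = Ef*Vf + Em*(1-Vf) = 299*0.66 + 6*0.34 = 199.38 GPa

199.38 GPa


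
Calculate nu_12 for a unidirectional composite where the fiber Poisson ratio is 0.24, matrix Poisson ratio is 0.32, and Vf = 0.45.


nu_12 = nu_f*Vf + nu_m*(1-Vf) = 0.24*0.45 + 0.32*0.55 = 0.284

0.284


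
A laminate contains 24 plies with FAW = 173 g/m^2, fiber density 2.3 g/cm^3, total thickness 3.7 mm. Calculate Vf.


Vf = n * FAW / (rho_f * h * 1000) = 24 * 173 / (2.3 * 3.7 * 1000) = 0.4879

0.4879


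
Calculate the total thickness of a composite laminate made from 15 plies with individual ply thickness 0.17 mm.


h = n * t_ply = 15 * 0.17 = 2.55 mm

2.55 mm


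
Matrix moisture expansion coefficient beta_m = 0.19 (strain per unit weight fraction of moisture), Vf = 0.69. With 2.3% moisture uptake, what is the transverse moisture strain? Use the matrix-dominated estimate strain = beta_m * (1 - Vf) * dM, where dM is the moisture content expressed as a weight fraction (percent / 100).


dM = 2.3/100 = 0.023
strain = beta_m * (1-Vf) * dM = 0.19 * 0.31 * 0.023 = 0.0013547

0.0013547


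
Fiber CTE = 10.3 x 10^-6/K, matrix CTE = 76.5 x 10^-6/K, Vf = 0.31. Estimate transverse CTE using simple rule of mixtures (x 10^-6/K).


alpha_2 = alpha_f*Vf + alpha_m*(1-Vf) = 10.3*0.31 + 76.5*0.69 = 56.0 x 10^-6/K

56.0 x 10^-6/K


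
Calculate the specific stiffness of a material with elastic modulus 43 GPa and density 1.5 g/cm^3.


Specific stiffness = E/rho = 43/1.5 = 28.7 GPa/(g/cm^3)

28.7 GPa/(g/cm^3)


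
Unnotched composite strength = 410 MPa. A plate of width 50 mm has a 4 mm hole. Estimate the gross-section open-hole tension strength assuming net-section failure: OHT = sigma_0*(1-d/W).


OHT = sigma_0*(1-d/W) = 410*(1-4/50) = 377.2 MPa

377.2 MPa


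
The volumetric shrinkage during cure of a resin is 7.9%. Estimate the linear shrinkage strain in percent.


Linear shrinkage ≈ vol_shrink/3 = 7.9/3 = 2.633%

2.633%


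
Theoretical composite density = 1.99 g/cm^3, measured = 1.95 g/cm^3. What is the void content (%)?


Void% = (rho_theo - rho_actual)/rho_theo * 100 = (1.99 - 1.95)/1.99 * 100 = 2.01%

2.01%


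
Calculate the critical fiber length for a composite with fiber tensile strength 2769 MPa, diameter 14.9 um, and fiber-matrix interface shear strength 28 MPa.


Lc = sigma_f * d / (2 * tau_i) = 2769 * 14.9 / (2 * 28) = 736.8 um

736.8 um


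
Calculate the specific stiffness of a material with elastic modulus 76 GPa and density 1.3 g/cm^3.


Specific stiffness = E/rho = 76/1.3 = 58.5 GPa/(g/cm^3)

58.5 GPa/(g/cm^3)


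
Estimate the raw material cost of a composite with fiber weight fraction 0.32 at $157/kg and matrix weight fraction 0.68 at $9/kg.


Cost = cost_f*Wf + cost_m*Wm = 157*0.32 + 9*0.68 = $56.36/kg

$56.36/kg


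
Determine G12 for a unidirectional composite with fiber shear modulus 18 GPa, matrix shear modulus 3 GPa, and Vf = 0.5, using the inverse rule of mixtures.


1/G12 = Vf/Gf + (1-Vf)/Gm = 0.5/18 + 0.5/3
G12 = 5.14 GPa

5.14 GPa


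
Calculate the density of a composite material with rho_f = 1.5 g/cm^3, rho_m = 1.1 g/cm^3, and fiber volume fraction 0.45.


rho_c = rho_f*Vf + rho_m*(1-Vf) = 1.5*0.45 + 1.1*0.55 = 1.28 g/cm^3

1.28 g/cm^3


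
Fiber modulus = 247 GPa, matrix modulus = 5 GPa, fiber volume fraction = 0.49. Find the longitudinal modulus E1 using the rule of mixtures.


E1 = Ef*Vf + Em*(1-Vf) = 247*0.49 + 5*0.51 = 123.58 GPa

123.58 GPa


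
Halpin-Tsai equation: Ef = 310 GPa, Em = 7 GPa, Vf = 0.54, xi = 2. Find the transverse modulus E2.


eta = (Ef/Em - 1)/(Ef/Em + xi) = (44.2857 - 1)/(44.2857 + 2) = 0.9352
E2 = Em*(1+xi*eta*Vf)/(1-eta*Vf) = 28.42 GPa

28.42 GPa


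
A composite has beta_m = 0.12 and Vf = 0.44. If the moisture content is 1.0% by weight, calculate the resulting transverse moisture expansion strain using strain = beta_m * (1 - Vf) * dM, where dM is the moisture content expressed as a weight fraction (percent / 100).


dM = 1.0/100 = 0.01
strain = beta_m * (1-Vf) * dM = 0.12 * 0.56 * 0.01 = 0.000672

0.000672


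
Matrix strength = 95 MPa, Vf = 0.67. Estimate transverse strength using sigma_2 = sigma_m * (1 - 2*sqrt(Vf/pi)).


factor = 1 - 2*sqrt(0.67/pi) = 0.0764
sigma_2 = 95 * 0.0764 = 7.26 MPa

7.26 MPa


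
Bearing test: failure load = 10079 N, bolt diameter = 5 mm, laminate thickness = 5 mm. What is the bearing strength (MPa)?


sigma_br = F/(d*h) = 10079/(5*5) = 403.2 MPa

403.2 MPa


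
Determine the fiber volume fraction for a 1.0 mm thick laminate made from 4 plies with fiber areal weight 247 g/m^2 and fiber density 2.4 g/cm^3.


Vf = n * FAW / (rho_f * h * 1000) = 4 * 247 / (2.4 * 1.0 * 1000) = 0.4117

0.4117


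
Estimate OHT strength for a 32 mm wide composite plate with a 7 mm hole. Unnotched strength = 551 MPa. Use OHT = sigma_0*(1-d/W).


OHT = sigma_0*(1-d/W) = 551*(1-7/32) = 430.5 MPa

430.5 MPa


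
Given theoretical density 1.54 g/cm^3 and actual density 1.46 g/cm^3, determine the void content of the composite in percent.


Void% = (rho_theo - rho_actual)/rho_theo * 100 = (1.54 - 1.46)/1.54 * 100 = 5.19%

5.19%


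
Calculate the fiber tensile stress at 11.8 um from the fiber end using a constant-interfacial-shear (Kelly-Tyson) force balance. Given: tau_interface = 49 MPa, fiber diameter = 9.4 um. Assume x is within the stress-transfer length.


Force balance: sigma_f * (pi*d^2/4) = tau * (pi*d) * x  ->  sigma_f = 4 * tau * x / d
sigma_f = 4 * 49 * 11.8 / 9.4 = 246.0 MPa

246.0 MPa


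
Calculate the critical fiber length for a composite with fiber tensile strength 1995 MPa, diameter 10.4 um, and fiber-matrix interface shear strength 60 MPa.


Lc = sigma_f * d / (2 * tau_i) = 1995 * 10.4 / (2 * 60) = 172.9 um

172.9 um


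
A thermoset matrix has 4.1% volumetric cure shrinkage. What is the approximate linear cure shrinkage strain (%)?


Linear shrinkage ≈ vol_shrink/3 = 4.1/3 = 1.367%

1.367%


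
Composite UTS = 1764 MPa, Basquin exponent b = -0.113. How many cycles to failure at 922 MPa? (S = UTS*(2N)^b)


N = 0.5 * (S/UTS)^(1/b) = 0.5 * (922/1764)^(1/-0.113) = 155.7719 cycles

155.7719 cycles


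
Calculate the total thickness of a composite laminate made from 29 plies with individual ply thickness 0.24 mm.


h = n * t_ply = 29 * 0.24 = 6.96 mm

6.96 mm


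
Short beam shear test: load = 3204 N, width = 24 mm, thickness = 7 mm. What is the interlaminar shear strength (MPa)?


ILSS = 3F/(4bh) = 3*3204/(4*24*7) = 14.3 MPa

14.3 MPa


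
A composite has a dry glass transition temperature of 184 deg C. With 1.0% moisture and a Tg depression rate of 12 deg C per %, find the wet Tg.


Tg_wet = Tg_dry - k*moisture = 184 - 12*1.0 = 172.0 deg C

172.0 deg C


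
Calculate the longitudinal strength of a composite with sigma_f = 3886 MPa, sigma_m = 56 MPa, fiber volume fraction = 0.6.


sigma_1 = sigma_f*Vf + sigma_m*(1-Vf) = 3886*0.6 + 56*0.4 = 2354.0 MPa

2354.0 MPa


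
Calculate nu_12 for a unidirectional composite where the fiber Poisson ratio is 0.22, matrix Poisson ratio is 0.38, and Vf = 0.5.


nu_12 = nu_f*Vf + nu_m*(1-Vf) = 0.22*0.5 + 0.38*0.5 = 0.3

0.3


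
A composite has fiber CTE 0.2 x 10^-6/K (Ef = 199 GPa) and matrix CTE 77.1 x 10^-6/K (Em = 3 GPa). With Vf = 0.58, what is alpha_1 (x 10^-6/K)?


E1 = Ef*Vf + Em*(1-Vf) = 116.68
alpha_1 = (alpha_f*Ef*Vf + alpha_m*Em*(1-Vf))/E1 = 1.03 x 10^-6/K

1.03 x 10^-6/K


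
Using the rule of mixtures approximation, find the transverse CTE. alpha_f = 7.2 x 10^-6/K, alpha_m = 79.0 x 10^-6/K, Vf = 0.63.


alpha_2 = alpha_f*Vf + alpha_m*(1-Vf) = 7.2*0.63 + 79.0*0.37 = 33.8 x 10^-6/K

33.8 x 10^-6/K


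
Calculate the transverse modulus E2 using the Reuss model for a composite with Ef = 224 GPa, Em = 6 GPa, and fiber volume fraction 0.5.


1/E2 = Vf/Ef + (1-Vf)/Em = 0.5/224 + 0.5/6
E2 = 11.69 GPa

11.69 GPa


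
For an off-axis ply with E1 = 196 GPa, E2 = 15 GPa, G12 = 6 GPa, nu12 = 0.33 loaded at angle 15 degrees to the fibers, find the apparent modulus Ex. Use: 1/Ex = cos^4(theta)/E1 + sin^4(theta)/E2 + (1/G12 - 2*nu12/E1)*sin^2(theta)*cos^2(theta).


cos^4(15) = 0.870513, sin^4(15) = 0.004487, sin^2(15)*cos^2(15) = 0.0625
1/G12 - 2*nu12/E1 = 1/6 - 2*0.33/196 = 0.163299 GPa^-1
1/Ex = 0.870513/196 + 0.004487/15 + 0.163299*0.0625 = 0.0149468 GPa^-1
Ex = 66.9 GPa

66.9 GPa


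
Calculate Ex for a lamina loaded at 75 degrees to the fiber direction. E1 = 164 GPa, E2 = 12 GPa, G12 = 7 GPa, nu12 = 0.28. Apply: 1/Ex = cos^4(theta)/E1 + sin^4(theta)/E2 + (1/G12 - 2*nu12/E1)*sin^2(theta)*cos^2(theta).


cos^4(75) = 0.004487, sin^4(75) = 0.870513, sin^2(75)*cos^2(75) = 0.0625
1/G12 - 2*nu12/E1 = 1/7 - 2*0.28/164 = 0.139443 GPa^-1
1/Ex = 0.004487/164 + 0.870513/12 + 0.139443*0.0625 = 0.0812852 GPa^-1
Ex = 12.3 GPa

12.3 GPa


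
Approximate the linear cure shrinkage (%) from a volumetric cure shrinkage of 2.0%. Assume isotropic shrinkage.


Linear shrinkage ≈ vol_shrink/3 = 2.0/3 = 0.667%

0.667%


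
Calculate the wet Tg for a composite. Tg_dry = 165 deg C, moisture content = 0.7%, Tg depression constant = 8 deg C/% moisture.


Tg_wet = Tg_dry - k*moisture = 165 - 8*0.7 = 159.4 deg C

159.4 deg C


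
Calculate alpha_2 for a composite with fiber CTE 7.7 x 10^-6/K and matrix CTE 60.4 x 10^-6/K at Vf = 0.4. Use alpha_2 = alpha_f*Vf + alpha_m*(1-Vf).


alpha_2 = alpha_f*Vf + alpha_m*(1-Vf) = 7.7*0.4 + 60.4*0.6 = 39.3 x 10^-6/K

39.3 x 10^-6/K


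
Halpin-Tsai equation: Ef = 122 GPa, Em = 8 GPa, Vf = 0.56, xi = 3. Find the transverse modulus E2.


eta = (Ef/Em - 1)/(Ef/Em + xi) = (15.25 - 1)/(15.25 + 3) = 0.7808
E2 = Em*(1+xi*eta*Vf)/(1-eta*Vf) = 32.86 GPa

32.86 GPa


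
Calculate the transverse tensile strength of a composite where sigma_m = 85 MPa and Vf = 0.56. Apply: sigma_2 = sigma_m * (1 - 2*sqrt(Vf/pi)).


factor = 1 - 2*sqrt(0.56/pi) = 0.1556
sigma_2 = 85 * 0.1556 = 13.23 MPa

13.23 MPa


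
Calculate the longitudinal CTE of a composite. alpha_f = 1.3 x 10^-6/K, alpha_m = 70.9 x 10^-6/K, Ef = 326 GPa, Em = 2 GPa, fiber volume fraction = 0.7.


E1 = Ef*Vf + Em*(1-Vf) = 228.8
alpha_1 = (alpha_f*Ef*Vf + alpha_m*Em*(1-Vf))/E1 = 1.48 x 10^-6/K

1.48 x 10^-6/K


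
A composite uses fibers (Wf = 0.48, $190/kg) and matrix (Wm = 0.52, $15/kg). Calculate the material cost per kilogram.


Cost = cost_f*Wf + cost_m*Wm = 190*0.48 + 15*0.52 = $99.0/kg

$99.0/kg


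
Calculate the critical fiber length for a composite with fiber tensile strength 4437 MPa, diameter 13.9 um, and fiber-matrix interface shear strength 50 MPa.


Lc = sigma_f * d / (2 * tau_i) = 4437 * 13.9 / (2 * 50) = 616.7 um

616.7 um


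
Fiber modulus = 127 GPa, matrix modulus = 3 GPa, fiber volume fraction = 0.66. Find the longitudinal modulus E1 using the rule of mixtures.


E1 = Ef*Vf + Em*(1-Vf) = 127*0.66 + 3*0.34 = 84.84 GPa

84.84 GPa


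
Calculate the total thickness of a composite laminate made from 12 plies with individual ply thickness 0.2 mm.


h = n * t_ply = 12 * 0.2 = 2.4 mm

2.4 mm


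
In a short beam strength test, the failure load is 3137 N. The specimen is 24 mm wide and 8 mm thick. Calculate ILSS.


ILSS = 3F/(4bh) = 3*3137/(4*24*8) = 12.25 MPa

12.25 MPa


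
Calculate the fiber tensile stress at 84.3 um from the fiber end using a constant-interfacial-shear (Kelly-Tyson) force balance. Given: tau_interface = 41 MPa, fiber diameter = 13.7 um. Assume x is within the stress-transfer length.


Force balance: sigma_f * (pi*d^2/4) = tau * (pi*d) * x  ->  sigma_f = 4 * tau * x / d
sigma_f = 4 * 41 * 84.3 / 13.7 = 1009.1 MPa

1009.1 MPa


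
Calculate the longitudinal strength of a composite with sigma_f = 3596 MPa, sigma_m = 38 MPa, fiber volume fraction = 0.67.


sigma_1 = sigma_f*Vf + sigma_m*(1-Vf) = 3596*0.67 + 38*0.33 = 2421.9 MPa

2421.9 MPa


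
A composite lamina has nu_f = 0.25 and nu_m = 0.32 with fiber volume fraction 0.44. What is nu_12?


nu_12 = nu_f*Vf + nu_m*(1-Vf) = 0.25*0.44 + 0.32*0.56 = 0.2892

0.2892


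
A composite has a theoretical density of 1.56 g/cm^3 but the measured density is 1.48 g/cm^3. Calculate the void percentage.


Void% = (rho_theo - rho_actual)/rho_theo * 100 = (1.56 - 1.48)/1.56 * 100 = 5.13%

5.13%


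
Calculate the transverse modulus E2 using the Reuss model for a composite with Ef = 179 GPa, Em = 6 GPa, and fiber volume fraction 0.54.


1/E2 = Vf/Ef + (1-Vf)/Em = 0.54/179 + 0.46/6
E2 = 12.55 GPa

12.55 GPa


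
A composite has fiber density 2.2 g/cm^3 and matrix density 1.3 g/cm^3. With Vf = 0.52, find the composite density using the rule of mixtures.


rho_c = rho_f*Vf + rho_m*(1-Vf) = 2.2*0.52 + 1.3*0.48 = 1.768 g/cm^3

1.768 g/cm^3


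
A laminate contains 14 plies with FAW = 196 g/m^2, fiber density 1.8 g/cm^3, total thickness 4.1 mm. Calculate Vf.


Vf = n * FAW / (rho_f * h * 1000) = 14 * 196 / (1.8 * 4.1 * 1000) = 0.3718

0.3718


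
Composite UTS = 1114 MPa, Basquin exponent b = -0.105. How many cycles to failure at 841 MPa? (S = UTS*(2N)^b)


N = 0.5 * (S/UTS)^(1/b) = 0.5 * (841/1114)^(1/-0.105) = 7.2732 cycles

7.2732 cycles


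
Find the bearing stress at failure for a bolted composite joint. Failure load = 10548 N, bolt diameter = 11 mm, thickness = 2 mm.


sigma_br = F/(d*h) = 10548/(11*2) = 479.5 MPa

479.5 MPa


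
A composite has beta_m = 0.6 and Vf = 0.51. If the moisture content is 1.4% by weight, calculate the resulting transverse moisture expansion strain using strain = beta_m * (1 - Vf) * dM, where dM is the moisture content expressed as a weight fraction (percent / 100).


dM = 1.4/100 = 0.014
strain = beta_m * (1-Vf) * dM = 0.6 * 0.49 * 0.014 = 0.004116

0.004116


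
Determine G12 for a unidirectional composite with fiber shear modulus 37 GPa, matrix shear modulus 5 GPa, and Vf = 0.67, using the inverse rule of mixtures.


1/G12 = Vf/Gf + (1-Vf)/Gm = 0.67/37 + 0.33/5
G12 = 11.89 GPa

11.89 GPa


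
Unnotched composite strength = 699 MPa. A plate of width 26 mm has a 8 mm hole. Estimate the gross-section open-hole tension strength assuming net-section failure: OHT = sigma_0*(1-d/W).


OHT = sigma_0*(1-d/W) = 699*(1-8/26) = 483.9 MPa

483.9 MPa


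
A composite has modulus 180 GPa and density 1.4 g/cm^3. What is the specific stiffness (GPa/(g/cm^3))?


Specific stiffness = E/rho = 180/1.4 = 128.6 GPa/(g/cm^3)

128.6 GPa/(g/cm^3)
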